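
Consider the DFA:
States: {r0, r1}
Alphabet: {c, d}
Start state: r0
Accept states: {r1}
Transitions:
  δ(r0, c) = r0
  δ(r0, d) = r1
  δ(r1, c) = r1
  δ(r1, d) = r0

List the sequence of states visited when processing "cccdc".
read 'c': r0 → r0
  read 'c': r0 → r0
  read 'c': r0 → r0
  read 'd': r0 → r1
  read 'c': r1 → r1
r0 -> r0 -> r0 -> r0 -> r1 -> r1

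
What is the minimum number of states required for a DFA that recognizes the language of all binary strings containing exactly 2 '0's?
By Myhill–Nerode, count the distinguishable equivalence classes: 4 classes — having seen 0, 1, 2, or >2 copies of '0'; the count-2 class is the only accepting one and >2 is dead.
4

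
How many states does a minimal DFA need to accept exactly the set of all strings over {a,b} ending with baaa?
By Myhill–Nerode, count the distinguishable equivalence classes: 5 classes — one per longest suffix of the input that is a prefix of 'baaa' (lengths 0 through 4); only the length-4 class is accepting.
5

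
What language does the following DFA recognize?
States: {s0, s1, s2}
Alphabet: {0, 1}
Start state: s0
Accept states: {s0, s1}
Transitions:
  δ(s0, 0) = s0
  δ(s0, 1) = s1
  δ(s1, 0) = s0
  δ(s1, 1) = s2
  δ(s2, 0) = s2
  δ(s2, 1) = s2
Testing a few strings:
  '10' → accept
  '0' → accept
  '110' → reject
  '1011' → reject
State roles: s0=last symbol not 1 (ok); s1=last symbol 1 (ok); s2=saw 11 (dead)
All binary strings with no two consecutive 1's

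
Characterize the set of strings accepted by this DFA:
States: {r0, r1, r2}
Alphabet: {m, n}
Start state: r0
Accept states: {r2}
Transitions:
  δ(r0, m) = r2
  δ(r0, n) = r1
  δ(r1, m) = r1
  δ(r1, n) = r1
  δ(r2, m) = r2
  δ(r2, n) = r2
Testing a few strings:
  'm' → accept
  'n' → reject
  'mmn' → accept
  'nmm' → reject
State roles: r0=no input read; r1=started with n (dead); r2=started with m
All strings over {m,n} starting with m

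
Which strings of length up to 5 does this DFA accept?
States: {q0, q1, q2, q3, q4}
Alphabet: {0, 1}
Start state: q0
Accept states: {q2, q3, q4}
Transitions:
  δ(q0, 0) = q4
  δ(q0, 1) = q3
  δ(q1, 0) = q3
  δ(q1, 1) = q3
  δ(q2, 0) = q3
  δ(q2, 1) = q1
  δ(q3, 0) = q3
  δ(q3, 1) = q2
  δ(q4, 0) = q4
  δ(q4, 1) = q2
0, 1, 00, 01, 10, 11, 000, 001, 010, 100, 101, 110, 0000, 0001, 0010, 0100, 0101, 0110, 0111, 1000, 1001, 1010, 1100, 1101, 1110, 1111, 00000, 00001, 00010, 00100, 00101, 00110, 00111, 01000, 01001, 01010, 01100, 01101, 01110, 01111, 10000, 10001, 10010, 10100, 10101, 10110, 10111, 11000, 11001, 11010, 11100, 11101, 11110, 11111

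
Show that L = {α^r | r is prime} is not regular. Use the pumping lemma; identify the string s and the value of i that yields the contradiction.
Assume L is regular with pumping length p. Idea: pumping by a suitable count produces a composite length.
Let q be a prime with q ≥ p and choose s = α^q ∈ L. By the pumping lemma, s = xyz with |xy| ≤ p, |y| = k ≥ 1. Take i = q+1: |xy^(q+1)z| = q + q·k = q(1+k). Since q ≥ 2 and 1+k ≥ 2, q(1+k) is composite, so xy^(q+1)z ∉ L.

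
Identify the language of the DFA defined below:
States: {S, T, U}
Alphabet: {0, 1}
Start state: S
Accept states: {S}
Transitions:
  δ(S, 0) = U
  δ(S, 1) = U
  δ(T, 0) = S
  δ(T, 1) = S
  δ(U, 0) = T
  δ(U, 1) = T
Testing a few strings:
  '1' → reject
  '0' → reject
  '0011' → reject
  '0101' → reject
State roles: S=length ≡ 0 (mod 3); T=length ≡ 2 (mod 3); U=length ≡ 1 (mod 3)
All binary strings whose length is a multiple of 3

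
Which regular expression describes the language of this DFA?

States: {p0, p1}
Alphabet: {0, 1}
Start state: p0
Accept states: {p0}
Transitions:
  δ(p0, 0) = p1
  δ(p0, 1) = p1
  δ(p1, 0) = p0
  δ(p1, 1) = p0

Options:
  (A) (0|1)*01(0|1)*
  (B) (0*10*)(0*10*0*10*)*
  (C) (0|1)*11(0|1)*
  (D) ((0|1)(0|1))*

Check each option against the DFA on short strings; one disagreement eliminates an option:
  (A) (0|1)*01(0|1)*: on ε the DFA stays in p0 and accepts (p0 ∈ Accept), but the regex does not match it → eliminate
  (B) (0*10*)(0*10*0*10*)*: on ε the DFA stays in p0 and accepts (p0 ∈ Accept), but the regex does not match it → eliminate
  (C) (0|1)*11(0|1)*: on ε the DFA stays in p0 and accepts (p0 ∈ Accept), but the regex does not match it → eliminate
  (D) ((0|1)(0|1))*: agrees with the DFA on every string of length ≤ 6
Only (D) is consistent with the DFA.
(D) ((0|1)(0|1))*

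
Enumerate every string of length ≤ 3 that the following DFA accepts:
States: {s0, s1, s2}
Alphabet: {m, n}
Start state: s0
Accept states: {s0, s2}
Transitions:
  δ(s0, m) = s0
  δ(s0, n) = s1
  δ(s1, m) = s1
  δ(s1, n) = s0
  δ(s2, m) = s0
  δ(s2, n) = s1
ε, m, mm, nn, mmm, mnn, nmn, nnm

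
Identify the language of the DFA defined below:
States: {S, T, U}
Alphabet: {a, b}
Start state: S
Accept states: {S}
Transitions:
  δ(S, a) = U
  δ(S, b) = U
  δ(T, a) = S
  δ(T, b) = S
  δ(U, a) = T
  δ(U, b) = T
Testing a few strings:
  'babb' → reject
  'a' → reject
  'ab' → reject
  'ba' → reject
State roles: S=length ≡ 0 (mod 3); T=length ≡ 2 (mod 3); U=length ≡ 1 (mod 3)
All strings over {a,b} whose length is a multiple of 3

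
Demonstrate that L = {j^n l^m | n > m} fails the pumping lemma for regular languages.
Assume L is regular with pumping length p. Idea: pumping down the j-block drops the j-count to at most the l-count.
Choose s = j^(p+1) l^p ∈ L (|s| = 2p+1 ≥ p). By the pumping lemma, s = xyz with |xy| ≤ p, |y| > 0, so y = j^k with k ≥ 1. Take i = 0: xz = j^(p+1−k) l^p. Since k ≥ 1, p+1−k ≤ p, so the number of j's is no longer strictly greater than the number of l's, hence xz ∉ L.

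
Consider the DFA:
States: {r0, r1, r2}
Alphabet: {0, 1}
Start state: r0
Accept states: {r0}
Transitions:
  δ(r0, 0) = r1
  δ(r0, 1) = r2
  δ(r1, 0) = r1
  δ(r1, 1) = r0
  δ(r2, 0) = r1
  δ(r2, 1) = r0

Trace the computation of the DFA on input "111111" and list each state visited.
read '1': r0 → r2
  read '1': r2 → r0
  read '1': r0 → r2
  read '1': r2 → r0
  read '1': r0 → r2
  read '1': r2 → r0
r0 -> r2 -> r0 -> r2 -> r0 -> r2 -> r0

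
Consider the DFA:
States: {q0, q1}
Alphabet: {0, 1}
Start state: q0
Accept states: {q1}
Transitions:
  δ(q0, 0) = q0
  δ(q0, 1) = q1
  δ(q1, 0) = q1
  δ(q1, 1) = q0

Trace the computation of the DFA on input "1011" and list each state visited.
read '1': q0 → q1
  read '0': q1 → q1
  read '1': q1 → q0
  read '1': q0 → q1
q0 -> q1 -> q1 -> q0 -> q1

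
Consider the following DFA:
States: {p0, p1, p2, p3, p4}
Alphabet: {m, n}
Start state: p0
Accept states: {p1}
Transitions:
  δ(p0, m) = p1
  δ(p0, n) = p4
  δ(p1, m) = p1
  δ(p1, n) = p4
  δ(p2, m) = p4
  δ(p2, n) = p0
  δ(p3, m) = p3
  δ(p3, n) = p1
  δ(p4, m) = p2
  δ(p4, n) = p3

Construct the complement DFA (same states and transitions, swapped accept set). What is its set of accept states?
Complement accept states = All states \ Original accept states
= {p0, p1, p2, p3, p4} \ {p1}
{p0, p2, p3, p4}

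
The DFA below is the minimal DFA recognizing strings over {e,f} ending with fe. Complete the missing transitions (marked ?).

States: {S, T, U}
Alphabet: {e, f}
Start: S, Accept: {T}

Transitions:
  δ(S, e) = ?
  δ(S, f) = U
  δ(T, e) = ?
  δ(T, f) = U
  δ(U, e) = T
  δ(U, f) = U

From the language and accept set, identify what each state tracks — S: no suffix match; T: suffix is fe; U: one trailing f.
Each missing δ(q, a) is the state matching the new tracked value after reading a.
δ(S, e) = S; δ(T, e) = S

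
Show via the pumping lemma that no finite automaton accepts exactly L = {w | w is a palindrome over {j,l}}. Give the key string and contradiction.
Assume L is regular with pumping length p. Idea: pumping the leading j-block breaks the symmetry.
Choose s = j^p l j^p (a palindrome of length 2p+1 ≥ p). By the pumping lemma, s = xyz with |xy| ≤ p, |y| > 0, so y = j^k with k > 0 (xy lies entirely in the first j^p). Then xy²z = j^(p+k) l j^p, which is not a palindrome since p+k ≠ p.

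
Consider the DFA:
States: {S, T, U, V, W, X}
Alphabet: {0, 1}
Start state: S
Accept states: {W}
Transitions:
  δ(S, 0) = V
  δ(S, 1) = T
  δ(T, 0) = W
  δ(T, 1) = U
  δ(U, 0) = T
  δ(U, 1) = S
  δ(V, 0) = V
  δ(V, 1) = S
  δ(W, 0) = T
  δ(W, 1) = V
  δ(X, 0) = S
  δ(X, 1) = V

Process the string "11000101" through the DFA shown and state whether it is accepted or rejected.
Processing string "11000101":
  S --1--> T
  T --1--> U
  U --0--> T
  T --0--> W
  W --0--> T
  T --1--> U
  U --0--> T
  T --1--> U
Final state: U
Accept states: {W}
No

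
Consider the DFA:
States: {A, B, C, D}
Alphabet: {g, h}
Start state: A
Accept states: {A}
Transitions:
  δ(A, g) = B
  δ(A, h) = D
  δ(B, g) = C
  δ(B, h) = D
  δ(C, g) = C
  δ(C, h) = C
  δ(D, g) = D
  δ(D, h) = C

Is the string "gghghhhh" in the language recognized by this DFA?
Processing string "gghghhhh":
  A --g--> B
  B --g--> C
  C --h--> C
  C --g--> C
  C --h--> C
  C --h--> C
  C --h--> C
  C --h--> C
Final state: C
Accept states: {A}
No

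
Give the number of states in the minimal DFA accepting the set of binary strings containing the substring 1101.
By Myhill–Nerode, count the distinguishable equivalence classes: 5 classes — one per longest suffix of the input that is a prefix of '1101' (lengths 0 through 3), plus an absorbing 'already seen 1101' class.
5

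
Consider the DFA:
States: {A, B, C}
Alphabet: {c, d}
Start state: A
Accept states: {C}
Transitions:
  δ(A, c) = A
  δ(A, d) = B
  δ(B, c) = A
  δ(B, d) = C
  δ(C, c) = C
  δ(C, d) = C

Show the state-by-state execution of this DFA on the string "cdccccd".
read 'c': A → A
  read 'd': A → B
  read 'c': B → A
  read 'c': A → A
  read 'c': A → A
  read 'c': A → A
  read 'd': A → B
A -> A -> B -> A -> A -> A -> A -> B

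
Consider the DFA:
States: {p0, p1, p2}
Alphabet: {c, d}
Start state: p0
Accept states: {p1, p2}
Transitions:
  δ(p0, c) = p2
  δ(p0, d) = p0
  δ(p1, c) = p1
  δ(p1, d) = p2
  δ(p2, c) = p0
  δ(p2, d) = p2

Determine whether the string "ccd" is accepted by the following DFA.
Processing string "ccd":
  p0 --c--> p2
  p2 --c--> p0
  p0 --d--> p0
Final state: p0
Accept states: {p1, p2}
No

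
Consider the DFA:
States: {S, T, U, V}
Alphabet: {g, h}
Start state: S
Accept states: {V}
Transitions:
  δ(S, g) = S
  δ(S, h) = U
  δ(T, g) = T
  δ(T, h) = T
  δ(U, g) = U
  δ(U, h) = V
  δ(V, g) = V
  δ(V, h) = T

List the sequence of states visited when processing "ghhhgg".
read 'g': S → S
  read 'h': S → U
  read 'h': U → V
  read 'h': V → T
  read 'g': T → T
  read 'g': T → T
S -> S -> U -> V -> T -> T -> T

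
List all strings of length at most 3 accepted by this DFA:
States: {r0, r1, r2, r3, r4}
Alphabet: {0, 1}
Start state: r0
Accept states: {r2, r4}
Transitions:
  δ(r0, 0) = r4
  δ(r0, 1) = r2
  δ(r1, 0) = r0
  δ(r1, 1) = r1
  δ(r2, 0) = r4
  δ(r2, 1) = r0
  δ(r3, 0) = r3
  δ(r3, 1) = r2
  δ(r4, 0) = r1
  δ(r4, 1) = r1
0, 1, 10, 110, 111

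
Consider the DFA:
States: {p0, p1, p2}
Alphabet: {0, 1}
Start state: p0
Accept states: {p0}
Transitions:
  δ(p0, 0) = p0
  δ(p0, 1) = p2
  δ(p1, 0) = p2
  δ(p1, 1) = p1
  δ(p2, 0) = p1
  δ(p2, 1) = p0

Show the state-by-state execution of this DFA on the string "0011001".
read '0': p0 → p0
  read '0': p0 → p0
  read '1': p0 → p2
  read '1': p2 → p0
  read '0': p0 → p0
  read '0': p0 → p0
  read '1': p0 → p2
p0 -> p0 -> p0 -> p2 -> p0 -> p0 -> p0 -> p2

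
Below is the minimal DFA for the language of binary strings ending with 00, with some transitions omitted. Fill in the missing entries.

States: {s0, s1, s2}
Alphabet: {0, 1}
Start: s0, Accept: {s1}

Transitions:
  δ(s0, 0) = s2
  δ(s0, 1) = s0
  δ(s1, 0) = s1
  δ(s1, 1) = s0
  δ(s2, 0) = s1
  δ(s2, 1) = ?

From the language and accept set, identify what each state tracks — s0: last symbol not 0; s1: two trailing 0's; s2: one trailing 0.
Each missing δ(q, a) is the state matching the new tracked value after reading a.
δ(s2, 1) = s0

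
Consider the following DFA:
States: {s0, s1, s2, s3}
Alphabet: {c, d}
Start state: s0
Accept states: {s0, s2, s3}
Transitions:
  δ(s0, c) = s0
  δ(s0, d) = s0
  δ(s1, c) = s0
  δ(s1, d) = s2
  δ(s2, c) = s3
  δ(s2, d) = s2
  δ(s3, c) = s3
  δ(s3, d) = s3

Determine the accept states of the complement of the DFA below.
Complement accept states = All states \ Original accept states
= {s0, s1, s2, s3} \ {s0, s2, s3}
{s1}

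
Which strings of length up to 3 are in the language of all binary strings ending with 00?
00, 000, 100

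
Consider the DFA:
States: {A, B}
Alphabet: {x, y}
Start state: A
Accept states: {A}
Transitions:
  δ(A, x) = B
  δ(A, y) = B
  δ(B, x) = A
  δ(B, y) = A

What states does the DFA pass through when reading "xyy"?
read 'x': A → B
  read 'y': B → A
  read 'y': A → B
A -> B -> A -> B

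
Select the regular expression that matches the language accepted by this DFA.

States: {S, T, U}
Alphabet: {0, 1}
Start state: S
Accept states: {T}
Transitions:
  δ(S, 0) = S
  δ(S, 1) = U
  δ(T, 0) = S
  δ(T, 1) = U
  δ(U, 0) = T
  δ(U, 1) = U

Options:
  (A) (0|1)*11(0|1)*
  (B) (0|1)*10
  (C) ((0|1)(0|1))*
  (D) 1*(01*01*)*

Check each option against the DFA on short strings; one disagreement eliminates an option:
  (A) (0|1)*11(0|1)*: on '10' the DFA goes S → U → T and accepts (T ∈ Accept), but the regex does not match it → eliminate
  (B) (0|1)*10: agrees with the DFA on every string of length ≤ 6
  (C) ((0|1)(0|1))*: on ε the DFA stays in S and rejects (S ∉ Accept), but the regex matches it → eliminate
  (D) 1*(01*01*)*: on ε the DFA stays in S and rejects (S ∉ Accept), but the regex matches it → eliminate
Only (B) is consistent with the DFA.
(B) (0|1)*10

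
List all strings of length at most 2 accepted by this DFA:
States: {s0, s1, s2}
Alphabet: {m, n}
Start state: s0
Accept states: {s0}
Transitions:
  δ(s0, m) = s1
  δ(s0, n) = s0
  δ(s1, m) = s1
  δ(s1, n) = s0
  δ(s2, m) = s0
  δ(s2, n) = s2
ε, n, mn, nn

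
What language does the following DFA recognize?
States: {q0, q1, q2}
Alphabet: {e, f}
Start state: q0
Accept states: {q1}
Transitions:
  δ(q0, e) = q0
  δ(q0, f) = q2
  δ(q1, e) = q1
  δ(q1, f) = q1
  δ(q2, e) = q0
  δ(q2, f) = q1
Testing a few strings:
  'f' → reject
  'eefe' → reject
  'e' → reject
  'feef' → reject
State roles: q0=no progress toward ff; q1=substring ff seen; q2=one trailing f
All strings over {e,f} containing the substring ff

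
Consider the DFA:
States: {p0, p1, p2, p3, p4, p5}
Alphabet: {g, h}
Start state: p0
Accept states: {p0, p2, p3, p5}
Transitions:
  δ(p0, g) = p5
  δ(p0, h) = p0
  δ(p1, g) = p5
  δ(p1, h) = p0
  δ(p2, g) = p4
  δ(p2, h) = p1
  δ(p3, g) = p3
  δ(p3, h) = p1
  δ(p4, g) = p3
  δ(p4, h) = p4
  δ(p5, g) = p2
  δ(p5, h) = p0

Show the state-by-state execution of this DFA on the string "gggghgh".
read 'g': p0 → p5
  read 'g': p5 → p2
  read 'g': p2 → p4
  read 'g': p4 → p3
  read 'h': p3 → p1
  read 'g': p1 → p5
  read 'h': p5 → p0
p0 -> p5 -> p2 -> p4 -> p3 -> p1 -> p5 -> p0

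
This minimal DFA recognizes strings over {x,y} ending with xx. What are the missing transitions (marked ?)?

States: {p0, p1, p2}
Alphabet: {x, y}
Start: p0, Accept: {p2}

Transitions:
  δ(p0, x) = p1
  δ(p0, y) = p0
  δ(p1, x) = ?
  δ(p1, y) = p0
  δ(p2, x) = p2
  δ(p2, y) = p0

From the language and accept set, identify what each state tracks — p0: last symbol not x; p1: one trailing x; p2: two trailing x's.
Each missing δ(q, a) is the state matching the new tracked value after reading a.
δ(p1, x) = p2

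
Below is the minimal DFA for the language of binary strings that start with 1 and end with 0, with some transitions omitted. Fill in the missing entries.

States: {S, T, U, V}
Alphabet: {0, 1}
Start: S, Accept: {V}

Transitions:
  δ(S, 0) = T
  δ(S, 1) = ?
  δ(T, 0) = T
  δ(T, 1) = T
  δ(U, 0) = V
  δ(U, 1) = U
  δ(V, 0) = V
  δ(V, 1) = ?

From the language and accept set, identify what each state tracks — S: no input read; T: started with 0 (dead); U: started with 1, last symbol 1; V: started with 1, last symbol 0.
Each missing δ(q, a) is the state matching the new tracked value after reading a.
δ(S, 1) = U; δ(V, 1) = U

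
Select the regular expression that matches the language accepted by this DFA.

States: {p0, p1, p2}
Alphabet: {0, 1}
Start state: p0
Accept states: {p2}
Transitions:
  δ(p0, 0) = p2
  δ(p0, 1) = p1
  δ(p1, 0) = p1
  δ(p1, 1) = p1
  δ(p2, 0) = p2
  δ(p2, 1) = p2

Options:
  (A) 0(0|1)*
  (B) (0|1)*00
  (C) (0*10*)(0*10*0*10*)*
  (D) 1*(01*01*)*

Check each option against the DFA on short strings; one disagreement eliminates an option:
  (A) 0(0|1)*: agrees with the DFA on every string of length ≤ 6
  (B) (0|1)*00: on '0' the DFA goes p0 → p2 and accepts (p2 ∈ Accept), but the regex does not match it → eliminate
  (C) (0*10*)(0*10*0*10*)*: on '0' the DFA goes p0 → p2 and accepts (p2 ∈ Accept), but the regex does not match it → eliminate
  (D) 1*(01*01*)*: on ε the DFA stays in p0 and rejects (p0 ∉ Accept), but the regex matches it → eliminate
Only (A) is consistent with the DFA.
(A) 0(0|1)*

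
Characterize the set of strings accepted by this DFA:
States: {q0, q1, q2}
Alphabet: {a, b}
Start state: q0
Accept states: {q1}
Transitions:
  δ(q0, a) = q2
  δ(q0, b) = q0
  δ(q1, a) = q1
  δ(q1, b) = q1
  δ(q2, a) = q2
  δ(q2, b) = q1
Testing a few strings:
  'a' → reject
  'bb' → reject
  'ba' → reject
  'baa' → reject
State roles: q0=no a seen yet; q1=substring ab seen; q2=seen a a, waiting for b
All strings over {a,b} containing the substring ab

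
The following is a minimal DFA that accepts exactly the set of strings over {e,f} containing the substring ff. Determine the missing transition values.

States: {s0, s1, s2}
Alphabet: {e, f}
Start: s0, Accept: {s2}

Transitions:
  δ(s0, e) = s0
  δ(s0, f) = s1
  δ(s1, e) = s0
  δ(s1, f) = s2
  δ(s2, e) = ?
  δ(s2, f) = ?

From the language and accept set, identify what each state tracks — s0: no progress toward ff; s1: one trailing f; s2: substring ff seen.
Each missing δ(q, a) is the state matching the new tracked value after reading a.
δ(s2, e) = s2; δ(s2, f) = s2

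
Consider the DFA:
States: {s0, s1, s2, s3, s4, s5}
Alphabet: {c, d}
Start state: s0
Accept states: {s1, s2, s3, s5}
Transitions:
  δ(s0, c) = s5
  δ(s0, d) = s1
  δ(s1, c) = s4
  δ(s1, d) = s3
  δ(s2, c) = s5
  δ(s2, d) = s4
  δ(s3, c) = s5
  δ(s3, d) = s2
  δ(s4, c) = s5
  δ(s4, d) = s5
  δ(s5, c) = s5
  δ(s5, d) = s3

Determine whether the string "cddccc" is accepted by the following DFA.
Processing string "cddccc":
  s0 --c--> s5
  s5 --d--> s3
  s3 --d--> s2
  s2 --c--> s5
  s5 --c--> s5
  s5 --c--> s5
Final state: s5
Accept states: {s1, s2, s3, s5}
Yes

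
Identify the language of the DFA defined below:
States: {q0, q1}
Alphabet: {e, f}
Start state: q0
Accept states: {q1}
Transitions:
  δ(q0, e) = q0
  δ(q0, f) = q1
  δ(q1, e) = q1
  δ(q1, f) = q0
Testing a few strings:
  'f' → accept
  'ef' → accept
  'ff' → reject
  'fee' → accept
State roles: q0=even number of f's so far; q1=odd number of f's so far
All strings over {e,f} with an odd number of f's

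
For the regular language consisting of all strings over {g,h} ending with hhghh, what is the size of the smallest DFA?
By Myhill–Nerode, count the distinguishable equivalence classes: 6 classes — one per longest suffix of the input that is a prefix of 'hhghh' (lengths 0 through 5); only the length-5 class is accepting.
6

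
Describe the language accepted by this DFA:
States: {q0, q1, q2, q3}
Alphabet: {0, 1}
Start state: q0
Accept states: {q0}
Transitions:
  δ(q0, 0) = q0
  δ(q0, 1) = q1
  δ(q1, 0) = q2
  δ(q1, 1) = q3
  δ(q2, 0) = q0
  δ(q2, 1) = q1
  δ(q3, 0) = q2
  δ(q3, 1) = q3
Testing a few strings:
  '0' → accept
  '1' → reject
  '010' → reject
  '100' → accept
State roles: q0=value ≡ 0 (mod 4); q1=value ≡ 1 (mod 4); q2=value ≡ 2 (mod 4); q3=value ≡ 3 (mod 4)
All binary strings representing a multiple of 4 (read in base 2; leading zeros allowed and ε counts as 0)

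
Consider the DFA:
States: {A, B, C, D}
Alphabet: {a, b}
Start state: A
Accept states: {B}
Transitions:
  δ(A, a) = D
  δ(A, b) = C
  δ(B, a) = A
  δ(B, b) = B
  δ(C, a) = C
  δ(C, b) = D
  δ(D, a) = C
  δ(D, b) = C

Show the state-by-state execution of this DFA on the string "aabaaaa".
read 'a': A → D
  read 'a': D → C
  read 'b': C → D
  read 'a': D → C
  read 'a': C → C
  read 'a': C → C
  read 'a': C → C
A -> D -> C -> D -> C -> C -> C -> C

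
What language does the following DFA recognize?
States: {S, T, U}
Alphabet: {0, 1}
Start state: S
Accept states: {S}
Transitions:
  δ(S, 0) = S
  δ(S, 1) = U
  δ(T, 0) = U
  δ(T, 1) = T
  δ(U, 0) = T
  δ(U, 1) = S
Testing a few strings:
  '001' → reject
  '00' → accept
  '1' → reject
  '01' → reject
State roles: S=value ≡ 0 (mod 3); T=value ≡ 2 (mod 3); U=value ≡ 1 (mod 3)
All binary strings representing a multiple of 3 (read in base 2; leading zeros allowed and ε counts as 0)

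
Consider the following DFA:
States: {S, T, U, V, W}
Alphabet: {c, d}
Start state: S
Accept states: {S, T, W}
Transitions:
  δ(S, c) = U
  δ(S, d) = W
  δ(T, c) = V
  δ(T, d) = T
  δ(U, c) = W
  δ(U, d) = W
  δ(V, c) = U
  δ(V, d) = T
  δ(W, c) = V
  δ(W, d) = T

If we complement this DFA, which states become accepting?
Complement accept states = All states \ Original accept states
= {S, T, U, V, W} \ {S, T, W}
{U, V}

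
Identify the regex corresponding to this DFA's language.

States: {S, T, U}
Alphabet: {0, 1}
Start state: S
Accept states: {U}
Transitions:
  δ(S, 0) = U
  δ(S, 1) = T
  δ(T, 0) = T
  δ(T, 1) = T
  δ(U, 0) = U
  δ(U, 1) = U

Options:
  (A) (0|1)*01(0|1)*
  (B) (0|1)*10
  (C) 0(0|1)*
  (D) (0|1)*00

Check each option against the DFA on short strings; one disagreement eliminates an option:
  (A) (0|1)*01(0|1)*: on '0' the DFA goes S → U and accepts (U ∈ Accept), but the regex does not match it → eliminate
  (B) (0|1)*10: on '0' the DFA goes S → U and accepts (U ∈ Accept), but the regex does not match it → eliminate
  (C) 0(0|1)*: agrees with the DFA on every string of length ≤ 6
  (D) (0|1)*00: on '0' the DFA goes S → U and accepts (U ∈ Accept), but the regex does not match it → eliminate
Only (C) is consistent with the DFA.
(C) 0(0|1)*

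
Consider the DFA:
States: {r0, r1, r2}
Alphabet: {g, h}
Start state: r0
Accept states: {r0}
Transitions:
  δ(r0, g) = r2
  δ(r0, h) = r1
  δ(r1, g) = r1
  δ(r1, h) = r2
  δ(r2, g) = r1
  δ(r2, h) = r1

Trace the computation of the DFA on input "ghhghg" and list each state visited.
read 'g': r0 → r2
  read 'h': r2 → r1
  read 'h': r1 → r2
  read 'g': r2 → r1
  read 'h': r1 → r2
  read 'g': r2 → r1
r0 -> r2 -> r1 -> r2 -> r1 -> r2 -> r1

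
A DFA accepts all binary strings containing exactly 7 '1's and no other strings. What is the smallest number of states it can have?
By Myhill–Nerode, count the distinguishable equivalence classes: 9 classes — having seen 0, 1, …, 7, or >7 copies of '1'; the count-7 class is the only accepting one and >7 is dead.
9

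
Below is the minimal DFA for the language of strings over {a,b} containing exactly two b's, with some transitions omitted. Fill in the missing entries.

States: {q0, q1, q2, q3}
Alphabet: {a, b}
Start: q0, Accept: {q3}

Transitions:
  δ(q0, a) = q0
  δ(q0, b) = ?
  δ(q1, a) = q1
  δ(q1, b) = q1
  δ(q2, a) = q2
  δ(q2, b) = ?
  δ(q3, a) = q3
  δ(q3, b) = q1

From the language and accept set, identify what each state tracks — q0: zero b's; q1: ≥ three b's (dead); q2: one b; q3: two b's.
Each missing δ(q, a) is the state matching the new tracked value after reading a.
δ(q0, b) = q2; δ(q2, b) = q3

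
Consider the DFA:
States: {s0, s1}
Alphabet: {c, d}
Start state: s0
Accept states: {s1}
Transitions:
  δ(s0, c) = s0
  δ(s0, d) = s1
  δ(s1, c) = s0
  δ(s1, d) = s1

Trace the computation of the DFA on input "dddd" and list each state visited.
read 'd': s0 → s1
  read 'd': s1 → s1
  read 'd': s1 → s1
  read 'd': s1 → s1
s0 -> s1 -> s1 -> s1 -> s1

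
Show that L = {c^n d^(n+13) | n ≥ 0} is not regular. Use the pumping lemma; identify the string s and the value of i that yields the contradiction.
Assume L is regular with pumping length p. Idea: pumping the c-block breaks the fixed offset of 13.
Choose s = c^p d^(p+13) ∈ L. By the pumping lemma, s = xyz with |xy| ≤ p, |y| > 0, so y = c^k with k ≥ 1. Then xy²z = c^(p+k) d^(p+13). For this to be in L we would need p+13 = (p+k)+13, i.e. k = 0, contradicting k ≥ 1. So xy²z ∉ L.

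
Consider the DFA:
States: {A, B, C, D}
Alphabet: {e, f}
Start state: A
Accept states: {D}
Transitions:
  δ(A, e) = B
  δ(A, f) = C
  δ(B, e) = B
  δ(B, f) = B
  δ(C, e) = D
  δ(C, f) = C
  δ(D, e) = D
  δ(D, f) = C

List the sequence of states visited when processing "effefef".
read 'e': A → B
  read 'f': B → B
  read 'f': B → B
  read 'e': B → B
  read 'f': B → B
  read 'e': B → B
  read 'f': B → B
A -> B -> B -> B -> B -> B -> B -> B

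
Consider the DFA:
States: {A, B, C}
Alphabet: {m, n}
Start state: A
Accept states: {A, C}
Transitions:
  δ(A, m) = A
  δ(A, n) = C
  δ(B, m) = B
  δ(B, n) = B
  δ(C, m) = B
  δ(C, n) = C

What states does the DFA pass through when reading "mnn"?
read 'm': A → A
  read 'n': A → C
  read 'n': C → C
A -> A -> C -> C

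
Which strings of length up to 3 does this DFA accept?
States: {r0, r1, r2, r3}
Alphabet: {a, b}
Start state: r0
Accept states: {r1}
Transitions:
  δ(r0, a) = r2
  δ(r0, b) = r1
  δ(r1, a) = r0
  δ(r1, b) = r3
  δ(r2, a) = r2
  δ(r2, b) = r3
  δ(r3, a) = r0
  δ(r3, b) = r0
b, bab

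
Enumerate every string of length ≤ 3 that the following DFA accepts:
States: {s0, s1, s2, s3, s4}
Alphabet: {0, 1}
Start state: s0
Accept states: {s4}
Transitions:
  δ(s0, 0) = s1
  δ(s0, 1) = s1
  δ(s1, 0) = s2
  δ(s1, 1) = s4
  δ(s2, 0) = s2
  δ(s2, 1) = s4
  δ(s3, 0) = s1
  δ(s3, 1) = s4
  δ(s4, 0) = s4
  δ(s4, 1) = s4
01, 11, 001, 010, 011, 101, 110, 111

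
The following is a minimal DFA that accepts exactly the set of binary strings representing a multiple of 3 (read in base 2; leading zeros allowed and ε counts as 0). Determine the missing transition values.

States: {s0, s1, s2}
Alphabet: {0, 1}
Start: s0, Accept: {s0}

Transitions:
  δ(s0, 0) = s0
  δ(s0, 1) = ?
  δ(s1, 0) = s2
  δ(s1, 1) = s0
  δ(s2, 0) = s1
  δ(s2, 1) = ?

From the language and accept set, identify what each state tracks — s0: value ≡ 0 (mod 3); s1: value ≡ 1 (mod 3); s2: value ≡ 2 (mod 3).
Each missing δ(q, a) is the state matching the new tracked value after reading a.
δ(s0, 1) = s1; δ(s2, 1) = s2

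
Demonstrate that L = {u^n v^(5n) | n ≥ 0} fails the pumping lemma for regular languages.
Assume L is regular with pumping length p. Idea: pumping the u-block breaks the 1:5 ratio.
Choose s = u^p v^(5p) (length 6p ≥ p). By the pumping lemma, s = xyz with |xy| ≤ p, |y| > 0, so y = u^k with k ≥ 1. Then xy²z = u^(p+k) v^(5p). For this to be in L we would need 5p = 5(p+k), i.e. 5k = 0, contradicting k ≥ 1. So xy²z ∉ L.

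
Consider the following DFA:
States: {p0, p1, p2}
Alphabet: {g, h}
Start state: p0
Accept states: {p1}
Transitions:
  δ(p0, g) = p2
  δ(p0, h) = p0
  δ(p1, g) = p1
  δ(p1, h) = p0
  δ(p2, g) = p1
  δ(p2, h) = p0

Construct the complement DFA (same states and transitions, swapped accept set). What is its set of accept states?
Complement accept states = All states \ Original accept states
= {p0, p1, p2} \ {p1}
{p0, p2}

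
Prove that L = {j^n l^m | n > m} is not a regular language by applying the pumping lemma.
Assume L is regular with pumping length p. Idea: pumping down the j-block drops the j-count to at most the l-count.
Choose s = j^(p+1) l^p ∈ L (|s| = 2p+1 ≥ p). By the pumping lemma, s = xyz with |xy| ≤ p, |y| > 0, so y = j^k with k ≥ 1. Take i = 0: xz = j^(p+1−k) l^p. Since k ≥ 1, p+1−k ≤ p, so the number of j's is no longer strictly greater than the number of l's, hence xz ∉ L.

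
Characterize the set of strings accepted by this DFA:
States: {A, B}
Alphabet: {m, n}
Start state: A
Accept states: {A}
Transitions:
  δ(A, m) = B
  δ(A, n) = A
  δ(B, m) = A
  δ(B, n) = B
Testing a few strings:
  'nmm' → accept
  'mnn' → reject
  'n' → accept
  'nm' → reject
State roles: A=even number of m's so far; B=odd number of m's so far
All strings over {m,n} with an even number of m's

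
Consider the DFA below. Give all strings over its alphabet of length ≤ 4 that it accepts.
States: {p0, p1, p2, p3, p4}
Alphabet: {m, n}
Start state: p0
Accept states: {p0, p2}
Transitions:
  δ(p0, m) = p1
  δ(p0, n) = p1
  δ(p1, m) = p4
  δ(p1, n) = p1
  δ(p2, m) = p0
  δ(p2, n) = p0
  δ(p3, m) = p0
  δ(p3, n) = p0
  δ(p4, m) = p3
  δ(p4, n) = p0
ε, mmn, nmn, mmmm, mmmn, mnmn, nmmm, nmmn, nnmn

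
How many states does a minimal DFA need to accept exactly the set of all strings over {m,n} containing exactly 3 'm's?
By Myhill–Nerode, count the distinguishable equivalence classes: 5 classes — having seen 0, 1, …, 3, or >3 copies of 'm'; the count-3 class is the only accepting one and >3 is dead.
5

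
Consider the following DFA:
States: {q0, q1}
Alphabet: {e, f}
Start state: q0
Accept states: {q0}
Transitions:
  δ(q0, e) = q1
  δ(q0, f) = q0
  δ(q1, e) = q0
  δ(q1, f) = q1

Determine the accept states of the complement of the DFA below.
Complement accept states = All states \ Original accept states
= {q0, q1} \ {q0}
{q1}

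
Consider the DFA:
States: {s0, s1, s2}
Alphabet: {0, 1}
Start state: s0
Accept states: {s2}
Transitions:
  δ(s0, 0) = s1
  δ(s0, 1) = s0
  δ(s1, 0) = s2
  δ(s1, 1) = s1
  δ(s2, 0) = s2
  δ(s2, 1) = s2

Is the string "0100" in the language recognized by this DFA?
Processing string "0100":
  s0 --0--> s1
  s1 --1--> s1
  s1 --0--> s2
  s2 --0--> s2
Final state: s2
Accept states: {s2}
Yes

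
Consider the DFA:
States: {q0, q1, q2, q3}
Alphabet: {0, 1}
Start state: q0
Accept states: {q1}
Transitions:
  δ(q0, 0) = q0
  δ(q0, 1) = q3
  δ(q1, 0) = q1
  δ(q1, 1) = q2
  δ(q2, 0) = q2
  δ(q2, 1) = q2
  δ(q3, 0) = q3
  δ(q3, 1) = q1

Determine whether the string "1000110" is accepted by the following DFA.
Processing string "1000110":
  q0 --1--> q3
  q3 --0--> q3
  q3 --0--> q3
  q3 --0--> q3
  q3 --1--> q1
  q1 --1--> q2
  q2 --0--> q2
Final state: q2
Accept states: {q1}
No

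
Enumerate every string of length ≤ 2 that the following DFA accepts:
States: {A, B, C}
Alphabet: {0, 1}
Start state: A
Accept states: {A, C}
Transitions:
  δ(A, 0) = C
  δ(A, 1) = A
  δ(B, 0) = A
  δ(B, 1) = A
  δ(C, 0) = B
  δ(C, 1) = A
ε, 0, 1, 01, 10, 11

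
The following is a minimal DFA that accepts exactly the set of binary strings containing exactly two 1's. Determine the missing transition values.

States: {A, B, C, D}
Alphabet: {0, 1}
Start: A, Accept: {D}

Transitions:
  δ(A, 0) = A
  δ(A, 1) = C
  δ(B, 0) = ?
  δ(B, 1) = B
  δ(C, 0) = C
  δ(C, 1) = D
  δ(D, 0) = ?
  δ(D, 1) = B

From the language and accept set, identify what each state tracks — A: zero 1's; B: ≥ three 1's (dead); C: one 1; D: two 1's.
Each missing δ(q, a) is the state matching the new tracked value after reading a.
δ(B, 0) = B; δ(D, 0) = D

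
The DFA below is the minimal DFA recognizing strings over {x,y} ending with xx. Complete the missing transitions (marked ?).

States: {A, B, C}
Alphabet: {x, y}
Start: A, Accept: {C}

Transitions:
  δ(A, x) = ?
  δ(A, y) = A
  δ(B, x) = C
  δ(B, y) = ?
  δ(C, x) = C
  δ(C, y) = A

From the language and accept set, identify what each state tracks — A: last symbol not x; B: one trailing x; C: two trailing x's.
Each missing δ(q, a) is the state matching the new tracked value after reading a.
δ(A, x) = B; δ(B, y) = A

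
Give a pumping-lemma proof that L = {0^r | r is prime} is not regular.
Assume L is regular with pumping length p. Idea: pumping by a suitable count produces a composite length.
Let q be a prime with q ≥ p and choose s = 0^q ∈ L. By the pumping lemma, s = xyz with |xy| ≤ p, |y| = k ≥ 1. Take i = q+1: |xy^(q+1)z| = q + q·k = q(1+k). Since q ≥ 2 and 1+k ≥ 2, q(1+k) is composite, so xy^(q+1)z ∉ L.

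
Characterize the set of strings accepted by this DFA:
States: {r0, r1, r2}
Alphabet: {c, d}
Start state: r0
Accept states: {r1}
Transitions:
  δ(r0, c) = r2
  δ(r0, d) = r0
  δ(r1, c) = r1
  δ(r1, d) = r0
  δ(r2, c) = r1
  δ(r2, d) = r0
Testing a few strings:
  'cdcc' → accept
  'cdc' → reject
  'dc' → reject
  'd' → reject
State roles: r0=last symbol not c; r1=two trailing c's; r2=one trailing c
All strings over {c,d} ending with cc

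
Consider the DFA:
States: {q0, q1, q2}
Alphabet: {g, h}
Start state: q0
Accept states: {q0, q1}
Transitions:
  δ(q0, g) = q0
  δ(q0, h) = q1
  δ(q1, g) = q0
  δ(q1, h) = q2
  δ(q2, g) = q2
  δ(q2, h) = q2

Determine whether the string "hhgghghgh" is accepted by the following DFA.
Processing string "hhgghghgh":
  q0 --h--> q1
  q1 --h--> q2
  q2 --g--> q2
  q2 --g--> q2
  q2 --h--> q2
  q2 --g--> q2
  q2 --h--> q2
  q2 --g--> q2
  q2 --h--> q2
Final state: q2
Accept states: {q0, q1}
No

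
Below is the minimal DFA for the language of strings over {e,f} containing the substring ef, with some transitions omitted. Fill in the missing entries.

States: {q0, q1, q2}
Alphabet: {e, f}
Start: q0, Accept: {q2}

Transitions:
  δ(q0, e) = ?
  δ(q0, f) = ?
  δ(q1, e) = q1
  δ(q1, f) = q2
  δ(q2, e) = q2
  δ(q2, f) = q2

From the language and accept set, identify what each state tracks — q0: no e seen yet; q1: seen a e, waiting for f; q2: substring ef seen.
Each missing δ(q, a) is the state matching the new tracked value after reading a.
δ(q0, e) = q1; δ(q0, f) = q0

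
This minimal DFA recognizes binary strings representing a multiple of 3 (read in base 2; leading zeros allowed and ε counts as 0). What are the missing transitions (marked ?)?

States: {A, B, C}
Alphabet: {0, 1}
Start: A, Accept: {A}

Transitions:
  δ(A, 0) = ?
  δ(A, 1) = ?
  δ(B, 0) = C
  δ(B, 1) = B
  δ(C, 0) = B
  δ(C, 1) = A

From the language and accept set, identify what each state tracks — A: value ≡ 0 (mod 3); B: value ≡ 2 (mod 3); C: value ≡ 1 (mod 3).
Each missing δ(q, a) is the state matching the new tracked value after reading a.
δ(A, 0) = A; δ(A, 1) = C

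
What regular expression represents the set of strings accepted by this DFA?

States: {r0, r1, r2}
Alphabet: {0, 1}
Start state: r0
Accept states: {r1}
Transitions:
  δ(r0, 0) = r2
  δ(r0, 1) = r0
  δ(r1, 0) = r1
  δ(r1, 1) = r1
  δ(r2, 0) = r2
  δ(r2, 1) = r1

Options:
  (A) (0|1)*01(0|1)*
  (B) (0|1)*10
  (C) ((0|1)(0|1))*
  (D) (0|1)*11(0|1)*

Check each option against the DFA on short strings; one disagreement eliminates an option:
  (A) (0|1)*01(0|1)*: agrees with the DFA on every string of length ≤ 6
  (B) (0|1)*10: on '01' the DFA goes r0 → r2 → r1 and accepts (r1 ∈ Accept), but the regex does not match it → eliminate
  (C) ((0|1)(0|1))*: on ε the DFA stays in r0 and rejects (r0 ∉ Accept), but the regex matches it → eliminate
  (D) (0|1)*11(0|1)*: on '01' the DFA goes r0 → r2 → r1 and accepts (r1 ∈ Accept), but the regex does not match it → eliminate
Only (A) is consistent with the DFA.
(A) (0|1)*01(0|1)*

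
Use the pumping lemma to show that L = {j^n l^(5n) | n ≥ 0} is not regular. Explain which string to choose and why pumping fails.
Assume L is regular with pumping length p. Idea: pumping the j-block breaks the 1:5 ratio.
Choose s = j^p l^(5p) (length 6p ≥ p). By the pumping lemma, s = xyz with |xy| ≤ p, |y| > 0, so y = j^k with k ≥ 1. Then xy²z = j^(p+k) l^(5p). For this to be in L we would need 5p = 5(p+k), i.e. 5k = 0, contradicting k ≥ 1. So xy²z ∉ L.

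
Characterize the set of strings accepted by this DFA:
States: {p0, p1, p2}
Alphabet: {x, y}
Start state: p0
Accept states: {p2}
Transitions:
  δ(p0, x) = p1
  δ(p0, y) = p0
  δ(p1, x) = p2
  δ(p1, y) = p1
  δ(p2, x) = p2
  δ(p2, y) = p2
Testing a few strings:
  'xx' → accept
  'yy' → reject
  'xyx' → accept
  'yyx' → reject
State roles: p0=zero x's seen; p1=one x seen; p2=≥ two x's seen
All strings over {x,y} containing at least two x's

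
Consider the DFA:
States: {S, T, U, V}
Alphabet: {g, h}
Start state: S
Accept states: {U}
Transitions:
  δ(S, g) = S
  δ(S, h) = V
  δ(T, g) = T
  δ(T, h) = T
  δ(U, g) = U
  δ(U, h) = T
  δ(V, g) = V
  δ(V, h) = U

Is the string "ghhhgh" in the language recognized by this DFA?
Processing string "ghhhgh":
  S --g--> S
  S --h--> V
  V --h--> U
  U --h--> T
  T --g--> T
  T --h--> T
Final state: T
Accept states: {U}
No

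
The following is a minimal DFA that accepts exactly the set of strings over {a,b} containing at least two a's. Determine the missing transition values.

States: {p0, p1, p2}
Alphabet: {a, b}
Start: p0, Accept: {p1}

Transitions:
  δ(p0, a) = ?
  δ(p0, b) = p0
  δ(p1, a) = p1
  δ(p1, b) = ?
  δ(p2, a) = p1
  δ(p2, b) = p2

From the language and accept set, identify what each state tracks — p0: zero a's seen; p1: ≥ two a's seen; p2: one a seen.
Each missing δ(q, a) is the state matching the new tracked value after reading a.
δ(p0, a) = p2; δ(p1, b) = p1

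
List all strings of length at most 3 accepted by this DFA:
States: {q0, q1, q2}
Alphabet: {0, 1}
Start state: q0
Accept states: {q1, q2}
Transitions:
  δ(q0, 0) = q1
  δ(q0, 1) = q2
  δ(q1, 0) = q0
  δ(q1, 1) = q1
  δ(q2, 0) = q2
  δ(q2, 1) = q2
0, 1, 01, 10, 11, 000, 001, 011, 100, 101, 110, 111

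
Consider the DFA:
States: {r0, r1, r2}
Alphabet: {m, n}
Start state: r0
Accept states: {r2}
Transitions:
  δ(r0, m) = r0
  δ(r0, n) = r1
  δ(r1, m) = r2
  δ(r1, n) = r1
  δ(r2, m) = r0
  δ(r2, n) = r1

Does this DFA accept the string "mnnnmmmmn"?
Processing string "mnnnmmmmn":
  r0 --m--> r0
  r0 --n--> r1
  r1 --n--> r1
  r1 --n--> r1
  r1 --m--> r2
  r2 --m--> r0
  r0 --m--> r0
  r0 --m--> r0
  r0 --n--> r1
Final state: r1
Accept states: {r2}
No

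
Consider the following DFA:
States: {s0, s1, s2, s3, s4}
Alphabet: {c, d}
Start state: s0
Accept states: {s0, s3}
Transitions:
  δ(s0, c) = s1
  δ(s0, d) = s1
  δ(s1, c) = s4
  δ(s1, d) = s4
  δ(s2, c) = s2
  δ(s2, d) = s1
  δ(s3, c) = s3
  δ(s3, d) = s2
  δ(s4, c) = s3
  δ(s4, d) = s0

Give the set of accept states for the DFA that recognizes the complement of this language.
Complement accept states = All states \ Original accept states
= {s0, s1, s2, s3, s4} \ {s0, s3}
{s1, s2, s4}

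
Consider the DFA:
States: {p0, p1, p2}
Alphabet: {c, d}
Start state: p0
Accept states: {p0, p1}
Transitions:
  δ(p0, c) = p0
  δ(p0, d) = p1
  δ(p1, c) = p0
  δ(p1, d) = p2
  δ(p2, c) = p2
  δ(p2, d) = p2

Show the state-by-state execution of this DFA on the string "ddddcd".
read 'd': p0 → p1
  read 'd': p1 → p2
  read 'd': p2 → p2
  read 'd': p2 → p2
  read 'c': p2 → p2
  read 'd': p2 → p2
p0 -> p1 -> p2 -> p2 -> p2 -> p2 -> p2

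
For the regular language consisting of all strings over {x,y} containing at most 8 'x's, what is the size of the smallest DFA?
By Myhill–Nerode, count the distinguishable equivalence classes: 10 classes — having seen 0, 1, …, 8, or >8 copies of 'x'; counts 0 through 8 are accepting and >8 is dead.
10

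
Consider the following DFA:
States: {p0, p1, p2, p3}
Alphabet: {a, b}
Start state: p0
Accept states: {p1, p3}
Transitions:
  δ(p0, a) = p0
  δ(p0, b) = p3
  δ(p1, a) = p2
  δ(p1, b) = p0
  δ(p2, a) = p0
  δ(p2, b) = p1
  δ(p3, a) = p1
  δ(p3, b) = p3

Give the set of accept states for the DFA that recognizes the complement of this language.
Complement accept states = All states \ Original accept states
= {p0, p1, p2, p3} \ {p1, p3}
{p0, p2}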